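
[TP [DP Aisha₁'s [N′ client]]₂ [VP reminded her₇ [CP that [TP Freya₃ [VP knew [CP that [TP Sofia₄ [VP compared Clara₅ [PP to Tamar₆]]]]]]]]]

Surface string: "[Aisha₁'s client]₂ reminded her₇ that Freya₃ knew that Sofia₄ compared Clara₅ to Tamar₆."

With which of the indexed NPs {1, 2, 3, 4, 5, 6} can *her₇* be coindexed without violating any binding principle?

*her* is a pronoun, so Principle B applies: it must be free in its binding domain.
Binding domain of *her₇*: the matrix TP, whose subject is [Aisha₁'s client]₂.
*Aisha₁* and the pronoun do not c-command one another → neither Principle B nor Principle C is at stake; coindexation permitted.
*[Aisha₁'s client]₂* c-commands the pronoun within its binding domain → coindexation would violate Principle B.
*Freya₃*: the pronoun c-commands this R-expression → coindexation would violate Principle C on *Freya₃*.
*Sofia₄*: the pronoun c-commands this R-expression → coindexation would violate Principle C on *Sofia₄*.
*Clara₅*: the pronoun c-commands this R-expression → coindexation would violate Principle C on *Clara₅*.
*Tamar₆*: the pronoun c-commands this R-expression → coindexation would violate Principle C on *Tamar₆*.

{1}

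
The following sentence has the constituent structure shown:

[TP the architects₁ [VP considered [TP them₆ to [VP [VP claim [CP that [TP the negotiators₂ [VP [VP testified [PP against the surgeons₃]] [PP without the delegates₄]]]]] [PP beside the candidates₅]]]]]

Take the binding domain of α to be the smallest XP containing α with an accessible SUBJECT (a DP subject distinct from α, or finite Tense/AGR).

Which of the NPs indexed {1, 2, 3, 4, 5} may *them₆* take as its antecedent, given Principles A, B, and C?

*them* is a pronoun, so Principle B applies: it must be free in its binding domain.
Binding domain of *them₆*: the matrix TP, whose subject is the architects₁.
*the architects₁* c-commands the pronoun within its binding domain → coindexation would violate Principle B.
*the negotiators₂*: the pronoun c-commands this R-expression → coindexation would violate Principle C on *the negotiators₂*.
*the surgeons₃*: the pronoun c-commands this R-expression → coindexation would violate Principle C on *the surgeons₃*.
*the delegates₄*: the pronoun c-commands this R-expression → coindexation would violate Principle C on *the delegates₄*.
*the candidates₅*: the pronoun c-commands this R-expression → coindexation would violate Principle C on *the candidates₅*.

none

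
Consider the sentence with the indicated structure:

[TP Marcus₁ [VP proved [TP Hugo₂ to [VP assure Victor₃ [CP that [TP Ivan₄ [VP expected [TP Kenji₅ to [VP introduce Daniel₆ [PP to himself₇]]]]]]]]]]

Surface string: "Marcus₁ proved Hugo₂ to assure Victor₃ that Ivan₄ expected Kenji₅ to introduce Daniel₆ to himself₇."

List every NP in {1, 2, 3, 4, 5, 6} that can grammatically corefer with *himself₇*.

*himself* is an anaphor, so Principle A applies: it must be bound in its binding domain.
Binding domain of *himself₇*: the embedded TP, whose subject is Kenji₅.
*Marcus₁* c-commands the anaphor but is outside its binding domain → cannot satisfy Principle A.
*Hugo₂* c-commands the anaphor but is outside its binding domain → cannot satisfy Principle A.
*Victor₃* c-commands the anaphor but is outside its binding domain → cannot satisfy Principle A.
*Ivan₄* c-commands the anaphor but is outside its binding domain → cannot satisfy Principle A.
*Kenji₅* c-commands the anaphor within its binding domain → licit binder.
*Daniel₆* c-commands the anaphor within its binding domain → licit binder.

{5, 6}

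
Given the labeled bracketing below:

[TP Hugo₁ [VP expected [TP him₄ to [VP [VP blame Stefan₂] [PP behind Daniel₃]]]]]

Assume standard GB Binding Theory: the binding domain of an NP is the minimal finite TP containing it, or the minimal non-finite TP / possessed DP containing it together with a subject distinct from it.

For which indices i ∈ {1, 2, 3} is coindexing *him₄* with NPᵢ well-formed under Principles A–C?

*him* is a pronoun, so Principle B applies: it must be free in its binding domain.
Binding domain of *him₄*: the matrix TP, whose subject is Hugo₁.
*Hugo₁* c-commands the pronoun within its binding domain → coindexation would violate Principle B.
*Stefan₂*: the pronoun c-commands this R-expression → coindexation would violate Principle C on *Stefan₂*.
*Daniel₃*: the pronoun c-commands this R-expression → coindexation would violate Principle C on *Daniel₃*.

none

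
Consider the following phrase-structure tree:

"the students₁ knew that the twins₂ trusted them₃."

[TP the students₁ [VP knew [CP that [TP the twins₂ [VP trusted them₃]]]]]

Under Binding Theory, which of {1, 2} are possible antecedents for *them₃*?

{1}

*them* is a pronoun, so Principle B applies: it must be free in its binding domain.
Binding domain of *them₃*: the embedded TP, whose subject is the twins₂.
*the students₁* c-commands the pronoun but from outside its binding domain, and is not c-commanded by it → coindexation permitted.
*the twins₂* c-commands the pronoun within its binding domain → coindexation would violate Principle B.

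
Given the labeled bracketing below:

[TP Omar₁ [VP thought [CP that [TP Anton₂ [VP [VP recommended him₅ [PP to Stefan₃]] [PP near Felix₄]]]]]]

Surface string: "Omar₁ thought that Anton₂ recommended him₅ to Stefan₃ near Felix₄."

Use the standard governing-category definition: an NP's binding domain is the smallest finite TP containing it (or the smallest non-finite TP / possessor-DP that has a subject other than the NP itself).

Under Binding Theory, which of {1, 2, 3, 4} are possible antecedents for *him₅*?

*him* is a pronoun, so Principle B applies: it must be free in its binding domain.
Binding domain of *him₅*: the embedded TP, whose subject is Anton₂.
*Omar₁* c-commands the pronoun but from outside its binding domain, and is not c-commanded by it → coindexation permitted.
*Anton₂* c-commands the pronoun within its binding domain → coindexation would violate Principle B.
*Stefan₃*: the pronoun c-commands this R-expression → coindexation would violate Principle C on *Stefan₃*.
*Felix₄* and the pronoun do not c-command one another → neither Principle B nor Principle C is at stake; coindexation permitted.

{1, 4}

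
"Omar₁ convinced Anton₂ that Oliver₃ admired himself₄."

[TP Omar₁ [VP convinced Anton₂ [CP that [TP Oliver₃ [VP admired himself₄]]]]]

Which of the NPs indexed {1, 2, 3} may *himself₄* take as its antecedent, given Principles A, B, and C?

{3}

*himself* is an anaphor, so Principle A applies: it must be bound in its binding domain.
Binding domain of *himself₄*: the embedded TP, whose subject is Oliver₃.
*Omar₁* c-commands the anaphor but is outside its binding domain → cannot satisfy Principle A.
*Anton₂* c-commands the anaphor but is outside its binding domain → cannot satisfy Principle A.
*Oliver₃* c-commands the anaphor within its binding domain → licit binder.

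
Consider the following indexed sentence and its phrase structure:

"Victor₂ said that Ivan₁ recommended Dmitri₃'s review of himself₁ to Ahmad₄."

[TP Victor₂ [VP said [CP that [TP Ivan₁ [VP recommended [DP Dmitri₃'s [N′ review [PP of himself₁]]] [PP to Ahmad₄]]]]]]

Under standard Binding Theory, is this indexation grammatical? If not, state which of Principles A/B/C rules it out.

The two coindexed NPs are *Ivan₁* and *himself₁*.
*himself₁* is an anaphor. Principle A requires it to be bound within its binding domain — the possessed DP, whose subject is Dmitri₃.
Within that domain it is c-commanded by *Dmitri₃*, which does not share its index.
*Ivan₁* does c-command the anaphor, but from outside its binding domain.
The anaphor is unbound in its domain → Principle A violation.

Principle A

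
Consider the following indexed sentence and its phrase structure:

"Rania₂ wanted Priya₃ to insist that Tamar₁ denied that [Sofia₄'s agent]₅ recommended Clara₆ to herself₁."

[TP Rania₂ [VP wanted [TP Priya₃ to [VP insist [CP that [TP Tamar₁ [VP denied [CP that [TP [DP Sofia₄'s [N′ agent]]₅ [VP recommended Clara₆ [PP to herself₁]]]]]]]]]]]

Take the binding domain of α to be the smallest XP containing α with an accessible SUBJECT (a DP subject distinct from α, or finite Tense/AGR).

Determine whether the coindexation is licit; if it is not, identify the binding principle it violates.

The two coindexed NPs are *Tamar₁* and *herself₁*.
*herself₁* is an anaphor. Principle A requires it to be bound within its binding domain — the embedded TP, whose subject is [Sofia₄'s agent]₅.
Within that domain it is c-commanded by *[Sofia₄'s agent]₅*, *Clara₆*, none of which share its index.
*Tamar₁* does c-command the anaphor, but from outside its binding domain.
The anaphor is unbound in its domain → Principle A violation.

Principle A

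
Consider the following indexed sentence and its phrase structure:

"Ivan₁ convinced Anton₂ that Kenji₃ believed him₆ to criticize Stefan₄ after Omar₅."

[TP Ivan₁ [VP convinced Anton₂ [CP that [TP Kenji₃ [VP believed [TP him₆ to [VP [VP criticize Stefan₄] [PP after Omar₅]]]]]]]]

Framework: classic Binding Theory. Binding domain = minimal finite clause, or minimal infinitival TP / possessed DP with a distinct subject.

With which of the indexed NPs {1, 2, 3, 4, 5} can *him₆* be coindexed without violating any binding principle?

*him* is a pronoun, so Principle B applies: it must be free in its binding domain.
Binding domain of *him₆*: the embedded TP, whose subject is Kenji₃.
*Ivan₁* c-commands the pronoun but from outside its binding domain, and is not c-commanded by it → coindexation permitted.
*Anton₂* c-commands the pronoun but from outside its binding domain, and is not c-commanded by it → coindexation permitted.
*Kenji₃* c-commands the pronoun within its binding domain → coindexation would violate Principle B.
*Stefan₄*: the pronoun c-commands this R-expression → coindexation would violate Principle C on *Stefan₄*.
*Omar₅*: the pronoun c-commands this R-expression → coindexation would violate Principle C on *Omar₅*.

{1, 2}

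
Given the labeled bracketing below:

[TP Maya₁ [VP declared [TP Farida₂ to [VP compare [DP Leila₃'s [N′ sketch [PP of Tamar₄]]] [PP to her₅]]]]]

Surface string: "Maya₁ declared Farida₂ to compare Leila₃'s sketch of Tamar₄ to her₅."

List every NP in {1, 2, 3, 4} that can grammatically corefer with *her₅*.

*her* is a pronoun, so Principle B applies: it must be free in its binding domain.
Binding domain of *her₅*: the embedded TP, whose subject is Farida₂.
*Maya₁* c-commands the pronoun but from outside its binding domain, and is not c-commanded by it → coindexation permitted.
*Farida₂* c-commands the pronoun within its binding domain → coindexation would violate Principle B.
*Leila₃* and the pronoun do not c-command one another → neither Principle B nor Principle C is at stake; coindexation permitted.
*Tamar₄* and the pronoun do not c-command one another → neither Principle B nor Principle C is at stake; coindexation permitted.

{1, 3, 4}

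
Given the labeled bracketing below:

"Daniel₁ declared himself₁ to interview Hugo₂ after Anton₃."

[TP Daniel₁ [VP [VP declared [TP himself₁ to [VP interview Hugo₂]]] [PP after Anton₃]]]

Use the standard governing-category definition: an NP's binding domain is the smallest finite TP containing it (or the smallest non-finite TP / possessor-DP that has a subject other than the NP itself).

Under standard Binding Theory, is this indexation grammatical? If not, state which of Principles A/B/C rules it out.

The two coindexed NPs are *Daniel₁* and *himself₁*.
*himself₁* is an anaphor; its binding domain is the matrix TP, whose subject is Daniel₁. *Daniel₁* c-commands it within that domain and shares its index, so Principle A is satisfied.
*Daniel₁* is an R-expression; *himself₁* does not c-command it, and no other NP shares its index, so Principle C is satisfied.
All principles are respected.

grammatical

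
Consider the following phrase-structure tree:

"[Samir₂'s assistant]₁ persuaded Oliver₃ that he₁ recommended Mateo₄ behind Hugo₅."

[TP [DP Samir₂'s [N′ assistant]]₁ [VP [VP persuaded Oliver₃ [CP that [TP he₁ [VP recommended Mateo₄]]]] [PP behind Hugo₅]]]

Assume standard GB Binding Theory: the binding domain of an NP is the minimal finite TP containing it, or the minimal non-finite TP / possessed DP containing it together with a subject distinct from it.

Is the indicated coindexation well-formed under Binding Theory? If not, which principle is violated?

The two coindexed NPs are *[Samir₂'s assistant]₁* and *he₁*.
*he₁* is a pronoun; nothing c-commands it within its binding domain (the embedded TP.), so Principle B holds trivially.
*[Samir₂'s assistant]₁* is an R-expression; *he₁* does not c-command it, and no other NP shares its index, so Principle C is satisfied.
All principles are respected.

grammatical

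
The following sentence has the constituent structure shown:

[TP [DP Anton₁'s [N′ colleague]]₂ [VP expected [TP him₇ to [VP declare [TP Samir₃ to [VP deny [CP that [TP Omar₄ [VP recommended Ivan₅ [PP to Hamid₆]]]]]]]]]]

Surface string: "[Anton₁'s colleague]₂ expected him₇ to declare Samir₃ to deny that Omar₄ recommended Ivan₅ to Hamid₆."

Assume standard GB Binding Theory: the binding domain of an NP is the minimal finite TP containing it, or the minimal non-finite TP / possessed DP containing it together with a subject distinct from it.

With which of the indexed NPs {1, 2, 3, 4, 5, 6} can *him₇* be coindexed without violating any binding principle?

*him* is a pronoun, so Principle B applies: it must be free in its binding domain.
Binding domain of *him₇*: the matrix TP, whose subject is [Anton₁'s colleague]₂.
*Anton₁* and the pronoun do not c-command one another → neither Principle B nor Principle C is at stake; coindexation permitted.
*[Anton₁'s colleague]₂* c-commands the pronoun within its binding domain → coindexation would violate Principle B.
*Samir₃*: the pronoun c-commands this R-expression → coindexation would violate Principle C on *Samir₃*.
*Omar₄*: the pronoun c-commands this R-expression → coindexation would violate Principle C on *Omar₄*.
*Ivan₅*: the pronoun c-commands this R-expression → coindexation would violate Principle C on *Ivan₅*.
*Hamid₆*: the pronoun c-commands this R-expression → coindexation would violate Principle C on *Hamid₆*.

{1}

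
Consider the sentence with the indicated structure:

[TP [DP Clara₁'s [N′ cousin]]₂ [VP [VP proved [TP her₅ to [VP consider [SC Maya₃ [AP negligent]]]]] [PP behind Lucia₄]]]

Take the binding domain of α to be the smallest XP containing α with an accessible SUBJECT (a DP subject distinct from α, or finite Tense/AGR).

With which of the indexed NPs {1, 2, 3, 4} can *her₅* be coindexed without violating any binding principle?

*her* is a pronoun, so Principle B applies: it must be free in its binding domain.
Binding domain of *her₅*: the matrix TP, whose subject is [Clara₁'s cousin]₂.
*Clara₁* and the pronoun do not c-command one another → neither Principle B nor Principle C is at stake; coindexation permitted.
*[Clara₁'s cousin]₂* c-commands the pronoun within its binding domain → coindexation would violate Principle B.
*Maya₃*: the pronoun c-commands this R-expression → coindexation would violate Principle C on *Maya₃*.
*Lucia₄* and the pronoun do not c-command one another → neither Principle B nor Principle C is at stake; coindexation permitted.

{1, 4}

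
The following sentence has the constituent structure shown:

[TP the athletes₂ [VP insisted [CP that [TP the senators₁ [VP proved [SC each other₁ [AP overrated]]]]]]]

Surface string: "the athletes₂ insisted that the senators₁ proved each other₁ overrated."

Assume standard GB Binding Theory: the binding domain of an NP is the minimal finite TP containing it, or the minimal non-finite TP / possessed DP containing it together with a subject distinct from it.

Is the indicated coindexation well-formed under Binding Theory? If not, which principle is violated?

The two coindexed NPs are *the senators₁* and *each other₁*.
*each other₁* is an anaphor; its binding domain is the embedded TP, whose subject is the senators₁. *the senators₁* c-commands it within that domain and shares its index, so Principle A is satisfied.
*the senators₁* is an R-expression; *each other₁* does not c-command it, and no other NP shares its index, so Principle C is satisfied.
All principles are respected.

grammatical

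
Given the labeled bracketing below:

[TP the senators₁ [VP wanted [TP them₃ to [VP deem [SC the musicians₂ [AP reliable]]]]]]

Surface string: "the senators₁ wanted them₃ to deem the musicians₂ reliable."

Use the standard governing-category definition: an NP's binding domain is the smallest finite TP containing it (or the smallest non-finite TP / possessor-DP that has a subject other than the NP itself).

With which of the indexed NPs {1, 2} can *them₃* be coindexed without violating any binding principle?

none

*them* is a pronoun, so Principle B applies: it must be free in its binding domain.
Binding domain of *them₃*: the matrix TP, whose subject is the senators₁.
*the senators₁* c-commands the pronoun within its binding domain → coindexation would violate Principle B.
*the musicians₂*: the pronoun c-commands this R-expression → coindexation would violate Principle C on *the musicians₂*.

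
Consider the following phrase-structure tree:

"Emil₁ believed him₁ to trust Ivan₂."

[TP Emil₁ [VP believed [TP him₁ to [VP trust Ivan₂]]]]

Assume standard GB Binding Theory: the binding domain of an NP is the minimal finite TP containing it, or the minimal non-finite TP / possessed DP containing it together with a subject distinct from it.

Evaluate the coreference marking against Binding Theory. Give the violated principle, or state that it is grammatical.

Principle B

The two coindexed NPs are *Emil₁* and *him₁*.
*him₁* is a pronoun. Its binding domain is the matrix TP, whose subject is Emil₁.
*Emil₁* c-commands it within that domain and carries the same index.
The pronoun is locally bound → Principle B violation.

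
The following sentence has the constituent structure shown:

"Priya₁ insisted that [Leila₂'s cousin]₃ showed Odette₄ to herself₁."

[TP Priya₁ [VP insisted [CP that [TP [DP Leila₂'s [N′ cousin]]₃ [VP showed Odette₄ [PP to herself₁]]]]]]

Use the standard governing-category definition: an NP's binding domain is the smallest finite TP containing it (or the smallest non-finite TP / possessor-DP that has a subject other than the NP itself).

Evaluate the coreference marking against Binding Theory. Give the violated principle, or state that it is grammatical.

The two coindexed NPs are *Priya₁* and *herself₁*.
*herself₁* is an anaphor. Principle A requires it to be bound within its binding domain — the embedded TP, whose subject is [Leila₂'s cousin]₃.
Within that domain it is c-commanded by *[Leila₂'s cousin]₃*, *Odette₄*, none of which share its index.
*Priya₁* does c-command the anaphor, but from outside its binding domain.
The anaphor is unbound in its domain → Principle A violation.

Principle A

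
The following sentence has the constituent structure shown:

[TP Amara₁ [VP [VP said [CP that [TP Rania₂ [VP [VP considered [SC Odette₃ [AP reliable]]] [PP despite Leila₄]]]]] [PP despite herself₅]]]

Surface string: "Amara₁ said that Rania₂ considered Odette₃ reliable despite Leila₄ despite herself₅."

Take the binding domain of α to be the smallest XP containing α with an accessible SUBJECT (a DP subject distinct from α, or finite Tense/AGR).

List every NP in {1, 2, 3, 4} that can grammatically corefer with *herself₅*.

{1}

*herself* is an anaphor, so Principle A applies: it must be bound in its binding domain.
Binding domain of *herself₅*: the matrix TP, whose subject is Amara₁.
*Amara₁* c-commands the anaphor within its binding domain → licit binder.
*Rania₂* does not c-command the anaphor → cannot bind it.
*Odette₃* does not c-command the anaphor → cannot bind it.
*Leila₄* does not c-command the anaphor → cannot bind it.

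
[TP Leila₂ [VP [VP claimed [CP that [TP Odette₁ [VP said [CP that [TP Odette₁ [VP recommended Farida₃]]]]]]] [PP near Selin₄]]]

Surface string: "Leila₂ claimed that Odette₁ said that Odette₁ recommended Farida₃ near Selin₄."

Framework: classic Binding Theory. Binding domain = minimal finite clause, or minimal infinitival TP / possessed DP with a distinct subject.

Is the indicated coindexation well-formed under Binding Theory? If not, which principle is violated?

Principle C

The two coindexed NPs are *Odette₁* (the lower occurrence) and *Odette₁* (the higher occurrence).
*Odette₁* (the lower occurrence) is an R-expression. Principle C requires it to be free everywhere.
*Odette₁* (the higher occurrence) c-commands it and carries the same index.
The R-expression is bound → Principle C violation.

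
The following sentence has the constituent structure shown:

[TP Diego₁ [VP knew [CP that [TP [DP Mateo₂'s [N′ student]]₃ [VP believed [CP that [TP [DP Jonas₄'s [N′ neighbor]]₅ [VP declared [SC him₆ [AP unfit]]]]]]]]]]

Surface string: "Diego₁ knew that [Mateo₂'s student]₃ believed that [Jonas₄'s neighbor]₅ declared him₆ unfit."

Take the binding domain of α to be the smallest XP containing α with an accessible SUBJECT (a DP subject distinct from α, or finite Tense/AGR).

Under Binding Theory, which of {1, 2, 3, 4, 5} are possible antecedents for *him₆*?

*him* is a pronoun, so Principle B applies: it must be free in its binding domain.
Binding domain of *him₆*: the embedded TP, whose subject is [Jonas₄'s neighbor]₅.
*Diego₁* c-commands the pronoun but from outside its binding domain, and is not c-commanded by it → coindexation permitted.
*Mateo₂* and the pronoun do not c-command one another → neither Principle B nor Principle C is at stake; coindexation permitted.
*[Mateo₂'s student]₃* c-commands the pronoun but from outside its binding domain, and is not c-commanded by it → coindexation permitted.
*Jonas₄* and the pronoun do not c-command one another → neither Principle B nor Principle C is at stake; coindexation permitted.
*[Jonas₄'s neighbor]₅* c-commands the pronoun within its binding domain → coindexation would violate Principle B.

{1, 2, 3, 4}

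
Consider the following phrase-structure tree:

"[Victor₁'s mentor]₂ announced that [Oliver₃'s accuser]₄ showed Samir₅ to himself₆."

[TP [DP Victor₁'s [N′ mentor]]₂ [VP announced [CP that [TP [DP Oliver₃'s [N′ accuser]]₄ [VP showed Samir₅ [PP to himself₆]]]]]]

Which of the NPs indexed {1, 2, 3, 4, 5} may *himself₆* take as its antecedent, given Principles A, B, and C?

{4, 5}

*himself* is an anaphor, so Principle A applies: it must be bound in its binding domain.
Binding domain of *himself₆*: the embedded TP, whose subject is [Oliver₃'s accuser]₄.
*Victor₁* does not c-command the anaphor → cannot bind it.
*[Victor₁'s mentor]₂* c-commands the anaphor but is outside its binding domain → cannot satisfy Principle A.
*Oliver₃* does not c-command the anaphor → cannot bind it.
*[Oliver₃'s accuser]₄* c-commands the anaphor within its binding domain → licit binder.
*Samir₅* c-commands the anaphor within its binding domain → licit binder.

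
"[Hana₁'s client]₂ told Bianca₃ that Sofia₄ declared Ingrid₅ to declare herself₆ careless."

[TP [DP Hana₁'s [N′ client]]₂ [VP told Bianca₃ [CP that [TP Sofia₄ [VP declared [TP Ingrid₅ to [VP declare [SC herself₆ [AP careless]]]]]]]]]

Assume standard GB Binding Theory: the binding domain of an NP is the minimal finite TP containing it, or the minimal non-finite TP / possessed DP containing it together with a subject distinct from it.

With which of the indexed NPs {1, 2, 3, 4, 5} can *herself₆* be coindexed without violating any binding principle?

{5}

*herself* is an anaphor, so Principle A applies: it must be bound in its binding domain.
Binding domain of *herself₆*: the embedded TP, whose subject is Ingrid₅.
*Hana₁* does not c-command the anaphor → cannot bind it.
*[Hana₁'s client]₂* c-commands the anaphor but is outside its binding domain → cannot satisfy Principle A.
*Bianca₃* c-commands the anaphor but is outside its binding domain → cannot satisfy Principle A.
*Sofia₄* c-commands the anaphor but is outside its binding domain → cannot satisfy Principle A.
*Ingrid₅* c-commands the anaphor within its binding domain → licit binder.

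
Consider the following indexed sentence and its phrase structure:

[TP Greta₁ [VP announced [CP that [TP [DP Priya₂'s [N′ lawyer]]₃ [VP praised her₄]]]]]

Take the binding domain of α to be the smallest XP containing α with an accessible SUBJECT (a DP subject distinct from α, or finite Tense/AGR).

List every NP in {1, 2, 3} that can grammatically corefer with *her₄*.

{1, 2}

*her* is a pronoun, so Principle B applies: it must be free in its binding domain.
Binding domain of *her₄*: the embedded TP, whose subject is [Priya₂'s lawyer]₃.
*Greta₁* c-commands the pronoun but from outside its binding domain, and is not c-commanded by it → coindexation permitted.
*Priya₂* and the pronoun do not c-command one another → neither Principle B nor Principle C is at stake; coindexation permitted.
*[Priya₂'s lawyer]₃* c-commands the pronoun within its binding domain → coindexation would violate Principle B.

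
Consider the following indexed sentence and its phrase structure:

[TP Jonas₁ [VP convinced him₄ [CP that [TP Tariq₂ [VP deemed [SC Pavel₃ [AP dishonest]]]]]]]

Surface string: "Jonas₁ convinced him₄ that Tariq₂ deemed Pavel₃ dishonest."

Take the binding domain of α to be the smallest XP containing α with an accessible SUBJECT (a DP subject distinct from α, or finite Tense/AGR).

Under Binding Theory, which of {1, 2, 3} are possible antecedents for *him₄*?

none

*him* is a pronoun, so Principle B applies: it must be free in its binding domain.
Binding domain of *him₄*: the matrix TP, whose subject is Jonas₁.
*Jonas₁* c-commands the pronoun within its binding domain → coindexation would violate Principle B.
*Tariq₂*: the pronoun c-commands this R-expression → coindexation would violate Principle C on *Tariq₂*.
*Pavel₃*: the pronoun c-commands this R-expression → coindexation would violate Principle C on *Pavel₃*.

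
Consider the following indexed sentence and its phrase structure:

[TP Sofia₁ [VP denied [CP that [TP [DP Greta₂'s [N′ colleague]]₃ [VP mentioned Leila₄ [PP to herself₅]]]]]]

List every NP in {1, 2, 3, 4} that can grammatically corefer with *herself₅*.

{3, 4}

*herself* is an anaphor, so Principle A applies: it must be bound in its binding domain.
Binding domain of *herself₅*: the embedded TP, whose subject is [Greta₂'s colleague]₃.
*Sofia₁* c-commands the anaphor but is outside its binding domain → cannot satisfy Principle A.
*Greta₂* does not c-command the anaphor → cannot bind it.
*[Greta₂'s colleague]₃* c-commands the anaphor within its binding domain → licit binder.
*Leila₄* c-commands the anaphor within its binding domain → licit binder.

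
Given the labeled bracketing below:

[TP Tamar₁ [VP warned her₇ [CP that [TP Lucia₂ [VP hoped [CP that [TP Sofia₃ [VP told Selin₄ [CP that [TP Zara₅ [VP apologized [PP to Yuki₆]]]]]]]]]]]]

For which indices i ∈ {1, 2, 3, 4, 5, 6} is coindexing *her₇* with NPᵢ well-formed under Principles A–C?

*her* is a pronoun, so Principle B applies: it must be free in its binding domain.
Binding domain of *her₇*: the matrix TP, whose subject is Tamar₁.
*Tamar₁* c-commands the pronoun within its binding domain → coindexation would violate Principle B.
*Lucia₂*: the pronoun c-commands this R-expression → coindexation would violate Principle C on *Lucia₂*.
*Sofia₃*: the pronoun c-commands this R-expression → coindexation would violate Principle C on *Sofia₃*.
*Selin₄*: the pronoun c-commands this R-expression → coindexation would violate Principle C on *Selin₄*.
*Zara₅*: the pronoun c-commands this R-expression → coindexation would violate Principle C on *Zara₅*.
*Yuki₆*: the pronoun c-commands this R-expression → coindexation would violate Principle C on *Yuki₆*.

none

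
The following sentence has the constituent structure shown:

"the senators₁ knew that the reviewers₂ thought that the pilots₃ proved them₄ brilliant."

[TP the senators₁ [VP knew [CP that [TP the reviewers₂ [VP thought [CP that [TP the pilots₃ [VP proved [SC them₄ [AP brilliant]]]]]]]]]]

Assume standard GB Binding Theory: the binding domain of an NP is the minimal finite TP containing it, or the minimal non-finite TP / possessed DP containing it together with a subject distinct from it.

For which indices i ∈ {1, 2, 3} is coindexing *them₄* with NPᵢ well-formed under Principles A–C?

{1, 2}

*them* is a pronoun, so Principle B applies: it must be free in its binding domain.
Binding domain of *them₄*: the embedded TP, whose subject is the pilots₃.
*the senators₁* c-commands the pronoun but from outside its binding domain, and is not c-commanded by it → coindexation permitted.
*the reviewers₂* c-commands the pronoun but from outside its binding domain, and is not c-commanded by it → coindexation permitted.
*the pilots₃* c-commands the pronoun within its binding domain → coindexation would violate Principle B.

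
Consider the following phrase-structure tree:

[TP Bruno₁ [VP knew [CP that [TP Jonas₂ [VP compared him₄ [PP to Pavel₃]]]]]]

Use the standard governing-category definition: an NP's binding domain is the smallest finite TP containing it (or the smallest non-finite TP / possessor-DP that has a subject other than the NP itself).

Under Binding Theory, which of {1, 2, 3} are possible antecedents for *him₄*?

{1}

*him* is a pronoun, so Principle B applies: it must be free in its binding domain.
Binding domain of *him₄*: the embedded TP, whose subject is Jonas₂.
*Bruno₁* c-commands the pronoun but from outside its binding domain, and is not c-commanded by it → coindexation permitted.
*Jonas₂* c-commands the pronoun within its binding domain → coindexation would violate Principle B.
*Pavel₃*: the pronoun c-commands this R-expression → coindexation would violate Principle C on *Pavel₃*.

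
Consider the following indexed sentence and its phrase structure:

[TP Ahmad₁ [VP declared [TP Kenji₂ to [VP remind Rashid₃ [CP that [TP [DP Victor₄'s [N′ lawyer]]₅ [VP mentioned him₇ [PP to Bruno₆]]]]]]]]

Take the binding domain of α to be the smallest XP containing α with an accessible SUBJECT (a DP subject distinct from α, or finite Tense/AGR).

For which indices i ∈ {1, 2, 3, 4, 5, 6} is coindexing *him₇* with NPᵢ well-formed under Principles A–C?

{1, 2, 3, 4}

*him* is a pronoun, so Principle B applies: it must be free in its binding domain.
Binding domain of *him₇*: the embedded TP, whose subject is [Victor₄'s lawyer]₅.
*Ahmad₁* c-commands the pronoun but from outside its binding domain, and is not c-commanded by it → coindexation permitted.
*Kenji₂* c-commands the pronoun but from outside its binding domain, and is not c-commanded by it → coindexation permitted.
*Rashid₃* c-commands the pronoun but from outside its binding domain, and is not c-commanded by it → coindexation permitted.
*Victor₄* and the pronoun do not c-command one another → neither Principle B nor Principle C is at stake; coindexation permitted.
*[Victor₄'s lawyer]₅* c-commands the pronoun within its binding domain → coindexation would violate Principle B.
*Bruno₆*: the pronoun c-commands this R-expression → coindexation would violate Principle C on *Bruno₆*.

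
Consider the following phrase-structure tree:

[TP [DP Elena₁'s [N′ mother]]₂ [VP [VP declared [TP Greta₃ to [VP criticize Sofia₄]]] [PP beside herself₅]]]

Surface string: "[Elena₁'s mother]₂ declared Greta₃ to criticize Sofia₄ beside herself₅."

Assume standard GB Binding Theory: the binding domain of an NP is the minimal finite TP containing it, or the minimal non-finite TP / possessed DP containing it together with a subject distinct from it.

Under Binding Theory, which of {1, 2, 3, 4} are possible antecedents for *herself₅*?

*herself* is an anaphor, so Principle A applies: it must be bound in its binding domain.
Binding domain of *herself₅*: the matrix TP, whose subject is [Elena₁'s mother]₂.
*Elena₁* does not c-command the anaphor → cannot bind it.
*[Elena₁'s mother]₂* c-commands the anaphor within its binding domain → licit binder.
*Greta₃* does not c-command the anaphor → cannot bind it.
*Sofia₄* does not c-command the anaphor → cannot bind it.

{2}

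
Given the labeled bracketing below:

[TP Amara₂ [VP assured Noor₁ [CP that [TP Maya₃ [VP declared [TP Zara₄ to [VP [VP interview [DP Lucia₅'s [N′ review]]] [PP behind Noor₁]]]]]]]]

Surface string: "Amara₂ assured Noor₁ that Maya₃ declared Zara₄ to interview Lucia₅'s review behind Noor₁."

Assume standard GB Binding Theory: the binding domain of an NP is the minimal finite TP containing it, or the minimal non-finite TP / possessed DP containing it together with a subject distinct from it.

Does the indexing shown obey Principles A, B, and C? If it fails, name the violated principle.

The two coindexed NPs are *Noor₁* (the higher occurrence) and *Noor₁* (the lower occurrence).
*Noor₁* (the lower occurrence) is an R-expression. Principle C requires it to be free everywhere.
*Noor₁* (the higher occurrence) c-commands it and carries the same index.
The R-expression is bound → Principle C violation.

Principle C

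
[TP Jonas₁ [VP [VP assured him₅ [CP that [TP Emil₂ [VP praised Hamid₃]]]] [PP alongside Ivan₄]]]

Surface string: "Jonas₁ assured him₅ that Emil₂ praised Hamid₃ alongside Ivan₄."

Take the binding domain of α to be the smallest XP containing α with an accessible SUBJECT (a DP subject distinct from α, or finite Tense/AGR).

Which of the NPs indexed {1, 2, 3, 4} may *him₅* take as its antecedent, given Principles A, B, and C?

*him* is a pronoun, so Principle B applies: it must be free in its binding domain.
Binding domain of *him₅*: the matrix TP, whose subject is Jonas₁.
*Jonas₁* c-commands the pronoun within its binding domain → coindexation would violate Principle B.
*Emil₂*: the pronoun c-commands this R-expression → coindexation would violate Principle C on *Emil₂*.
*Hamid₃*: the pronoun c-commands this R-expression → coindexation would violate Principle C on *Hamid₃*.
*Ivan₄* and the pronoun do not c-command one another → neither Principle B nor Principle C is at stake; coindexation permitted.

{4}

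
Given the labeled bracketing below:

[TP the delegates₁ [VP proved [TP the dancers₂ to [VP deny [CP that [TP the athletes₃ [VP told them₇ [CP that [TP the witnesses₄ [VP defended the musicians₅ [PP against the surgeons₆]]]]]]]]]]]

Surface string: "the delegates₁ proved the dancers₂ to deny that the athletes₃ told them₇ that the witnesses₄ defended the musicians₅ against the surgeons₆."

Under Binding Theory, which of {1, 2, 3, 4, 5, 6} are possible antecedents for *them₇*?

{1, 2}

*them* is a pronoun, so Principle B applies: it must be free in its binding domain.
Binding domain of *them₇*: the embedded TP, whose subject is the athletes₃.
*the delegates₁* c-commands the pronoun but from outside its binding domain, and is not c-commanded by it → coindexation permitted.
*the dancers₂* c-commands the pronoun but from outside its binding domain, and is not c-commanded by it → coindexation permitted.
*the athletes₃* c-commands the pronoun within its binding domain → coindexation would violate Principle B.
*the witnesses₄*: the pronoun c-commands this R-expression → coindexation would violate Principle C on *the witnesses₄*.
*the musicians₅*: the pronoun c-commands this R-expression → coindexation would violate Principle C on *the musicians₅*.
*the surgeons₆*: the pronoun c-commands this R-expression → coindexation would violate Principle C on *the surgeons₆*.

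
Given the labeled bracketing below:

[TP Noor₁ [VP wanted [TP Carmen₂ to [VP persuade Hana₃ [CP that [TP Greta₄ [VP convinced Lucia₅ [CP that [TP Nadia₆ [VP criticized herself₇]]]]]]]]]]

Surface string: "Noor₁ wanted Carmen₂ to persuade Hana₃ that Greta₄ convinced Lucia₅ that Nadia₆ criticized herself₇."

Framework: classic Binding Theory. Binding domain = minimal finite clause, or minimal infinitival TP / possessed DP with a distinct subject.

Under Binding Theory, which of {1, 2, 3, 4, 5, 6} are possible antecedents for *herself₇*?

{6}

*herself* is an anaphor, so Principle A applies: it must be bound in its binding domain.
Binding domain of *herself₇*: the embedded TP, whose subject is Nadia₆.
*Noor₁* c-commands the anaphor but is outside its binding domain → cannot satisfy Principle A.
*Carmen₂* c-commands the anaphor but is outside its binding domain → cannot satisfy Principle A.
*Hana₃* c-commands the anaphor but is outside its binding domain → cannot satisfy Principle A.
*Greta₄* c-commands the anaphor but is outside its binding domain → cannot satisfy Principle A.
*Lucia₅* c-commands the anaphor but is outside its binding domain → cannot satisfy Principle A.
*Nadia₆* c-commands the anaphor within its binding domain → licit binder.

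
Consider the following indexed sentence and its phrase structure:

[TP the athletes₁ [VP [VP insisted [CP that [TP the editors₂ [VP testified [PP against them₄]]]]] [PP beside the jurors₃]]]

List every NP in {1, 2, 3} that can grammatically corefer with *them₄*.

*them* is a pronoun, so Principle B applies: it must be free in its binding domain.
Binding domain of *them₄*: the embedded TP, whose subject is the editors₂.
*the athletes₁* c-commands the pronoun but from outside its binding domain, and is not c-commanded by it → coindexation permitted.
*the editors₂* c-commands the pronoun within its binding domain → coindexation would violate Principle B.
*the jurors₃* and the pronoun do not c-command one another → neither Principle B nor Principle C is at stake; coindexation permitted.

{1, 3}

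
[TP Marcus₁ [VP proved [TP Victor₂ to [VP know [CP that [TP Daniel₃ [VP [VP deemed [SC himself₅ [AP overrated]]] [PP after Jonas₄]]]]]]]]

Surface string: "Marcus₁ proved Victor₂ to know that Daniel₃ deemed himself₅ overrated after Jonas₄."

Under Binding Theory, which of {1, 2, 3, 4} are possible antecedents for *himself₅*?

{3}

*himself* is an anaphor, so Principle A applies: it must be bound in its binding domain.
Binding domain of *himself₅*: the embedded TP, whose subject is Daniel₃.
*Marcus₁* c-commands the anaphor but is outside its binding domain → cannot satisfy Principle A.
*Victor₂* c-commands the anaphor but is outside its binding domain → cannot satisfy Principle A.
*Daniel₃* c-commands the anaphor within its binding domain → licit binder.
*Jonas₄* does not c-command the anaphor → cannot bind it.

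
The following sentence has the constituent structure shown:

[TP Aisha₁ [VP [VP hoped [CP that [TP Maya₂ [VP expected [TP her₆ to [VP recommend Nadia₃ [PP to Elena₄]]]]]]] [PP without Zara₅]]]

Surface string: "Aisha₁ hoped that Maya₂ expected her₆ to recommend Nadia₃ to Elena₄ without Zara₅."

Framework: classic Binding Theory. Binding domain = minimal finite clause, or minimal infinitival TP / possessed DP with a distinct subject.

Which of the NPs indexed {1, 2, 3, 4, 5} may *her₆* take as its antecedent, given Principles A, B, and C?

{1, 5}

*her* is a pronoun, so Principle B applies: it must be free in its binding domain.
Binding domain of *her₆*: the embedded TP, whose subject is Maya₂.
*Aisha₁* c-commands the pronoun but from outside its binding domain, and is not c-commanded by it → coindexation permitted.
*Maya₂* c-commands the pronoun within its binding domain → coindexation would violate Principle B.
*Nadia₃*: the pronoun c-commands this R-expression → coindexation would violate Principle C on *Nadia₃*.
*Elena₄*: the pronoun c-commands this R-expression → coindexation would violate Principle C on *Elena₄*.
*Zara₅* and the pronoun do not c-command one another → neither Principle B nor Principle C is at stake; coindexation permitted.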